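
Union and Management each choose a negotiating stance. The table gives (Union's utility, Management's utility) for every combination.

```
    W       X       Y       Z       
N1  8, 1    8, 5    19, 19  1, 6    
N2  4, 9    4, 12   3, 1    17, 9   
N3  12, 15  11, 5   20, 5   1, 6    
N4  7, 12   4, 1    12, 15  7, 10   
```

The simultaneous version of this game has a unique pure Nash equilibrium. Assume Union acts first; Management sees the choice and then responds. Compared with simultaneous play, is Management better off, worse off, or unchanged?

better off

Management best-responds to each possible Union move:
- N1: Management compares 1, 5, 19, 6 and picks Y; Union would get 19.
- N2: Management compares 9, 12, 1, 9 and picks X; Union would get 4.
- N3: Management compares 15, 5, 5, 6 and picks W; Union would get 12.
- N4: Management compares 12, 1, 15, 10 and picks Y; Union would get 12.
Among 19, 4, 12, 12, the best is 19 at N1. Subgame-perfect outcome: (N1, Y) with payoffs (19, 19).
Under simultaneous play:
Union's best replies: W→N3; X→N3; Y→N3; Z→N2.
Management's best replies: N1→Y; N2→X; N3→W; N4→Y.
The unique mutual best reply is (N3, W), giving (12, 15).
Management earns 19 sequentially versus 15 at the Nash outcome: better off.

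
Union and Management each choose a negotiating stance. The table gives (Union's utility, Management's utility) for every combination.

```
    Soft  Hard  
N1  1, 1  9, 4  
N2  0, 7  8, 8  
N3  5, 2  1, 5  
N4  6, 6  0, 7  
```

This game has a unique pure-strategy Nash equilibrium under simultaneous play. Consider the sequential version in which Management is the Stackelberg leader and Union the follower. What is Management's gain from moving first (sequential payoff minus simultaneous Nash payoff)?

Solve by backward induction (Management leads).
- Soft: Union compares 1, 0, 5, 6 and picks N4; Management would get 6.
- Hard: Union compares 9, 8, 1, 0 and picks N1; Management would get 4.
Management's induced payoffs are 6, 4, so Management commits to Soft. Subgame-perfect outcome: (N4, Soft) with payoffs (6, 6).
Now find the simultaneous Nash equilibrium.
Union's best replies: Soft→N4; Hard→N1.
Management's best replies: N1→Hard; N2→Hard; N3→Hard; N4→Hard.
Only (N1, Hard) has each player best-responding; Nash payoffs (9, 4).
Management's commitment gain: 6 − 4 = 2.

2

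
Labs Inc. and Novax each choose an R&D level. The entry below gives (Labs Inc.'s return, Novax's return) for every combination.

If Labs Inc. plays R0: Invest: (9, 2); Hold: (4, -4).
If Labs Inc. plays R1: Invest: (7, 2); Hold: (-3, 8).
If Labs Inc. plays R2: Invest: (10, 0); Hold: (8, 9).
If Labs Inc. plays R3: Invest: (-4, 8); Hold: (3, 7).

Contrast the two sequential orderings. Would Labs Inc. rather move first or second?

If Labs Inc. leads: Novax's best replies are R0→Invest, R1→Hold, R2→Hold, R3→Invest; Labs Inc.'s induced payoffs 9, -3, 8, -4; outcome (R0, Invest), payoffs (9, 2).
If Novax leads: Labs Inc.'s best replies are Invest→R2, Hold→R2; Novax's induced payoffs 0, 9; outcome (R2, Hold), payoffs (8, 9).
Labs Inc. gets 9 moving first and 8 moving second, so Labs Inc. prefers to move first.

first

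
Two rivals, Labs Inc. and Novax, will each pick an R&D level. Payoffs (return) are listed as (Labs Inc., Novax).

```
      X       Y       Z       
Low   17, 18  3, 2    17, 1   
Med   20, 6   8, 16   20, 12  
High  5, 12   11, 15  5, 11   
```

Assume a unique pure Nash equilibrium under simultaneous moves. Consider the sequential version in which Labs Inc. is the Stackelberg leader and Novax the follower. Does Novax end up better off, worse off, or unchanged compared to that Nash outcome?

better off

Solve by backward induction (Labs Inc. leads).
- Low: BR = X, leader payoff 17.
- Med: BR = Y, leader payoff 8.
- High: BR = Y, leader payoff 11.
Labs Inc.'s induced payoffs are 17, 8, 11, so Labs Inc. commits to Low. Subgame-perfect outcome: (Low, X) with payoffs (17, 18).
For the simultaneous game, intersect best replies.
Labs Inc.'s best replies: X→Med; Y→High; Z→Med.
Novax's best replies: Low→X; Med→Y; High→Y.
The unique mutual best reply is (High, Y), giving (11, 15).
Novax earns 18 sequentially versus 15 at the Nash outcome: better off.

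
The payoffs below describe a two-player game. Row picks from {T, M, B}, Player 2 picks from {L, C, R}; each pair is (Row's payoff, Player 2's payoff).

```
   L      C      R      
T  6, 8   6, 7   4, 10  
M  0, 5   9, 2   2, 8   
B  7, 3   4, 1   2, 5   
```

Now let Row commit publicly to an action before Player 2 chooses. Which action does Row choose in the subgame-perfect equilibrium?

T

Solve by backward induction (Row leads).
- T: BR = R, leader payoff 4.
- M: BR = R, leader payoff 2.
- B: BR = R, leader payoff 2.
Maximizing over 4, 2, 2, Row chooses T. Subgame-perfect outcome: (T, R) with payoffs (4, 10).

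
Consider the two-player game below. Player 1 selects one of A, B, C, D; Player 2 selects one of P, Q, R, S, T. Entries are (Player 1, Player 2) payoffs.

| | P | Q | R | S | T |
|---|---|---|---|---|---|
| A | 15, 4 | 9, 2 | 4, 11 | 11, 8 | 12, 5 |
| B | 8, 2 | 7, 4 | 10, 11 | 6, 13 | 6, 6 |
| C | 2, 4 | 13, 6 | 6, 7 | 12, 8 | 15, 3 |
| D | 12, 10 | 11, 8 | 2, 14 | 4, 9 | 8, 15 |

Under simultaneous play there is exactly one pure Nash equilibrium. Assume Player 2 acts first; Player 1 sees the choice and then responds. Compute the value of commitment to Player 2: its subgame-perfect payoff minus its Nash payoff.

3

Player 1 best-responds to each possible Player 2 move:
- P: Player 1 compares 15, 8, 2, 12 and picks A; Player 2 would get 4.
- Q: Player 1 compares 9, 7, 13, 11 and picks C; Player 2 would get 6.
- R: Player 1 compares 4, 10, 6, 2 and picks B; Player 2 would get 11.
- S: Player 1 compares 11, 6, 12, 4 and picks C; Player 2 would get 8.
- T: Player 1 compares 12, 6, 15, 8 and picks C; Player 2 would get 3.
Among 4, 6, 11, 8, 3, the best is 11 at R. Subgame-perfect outcome: (B, R) with payoffs (10, 11).
Now find the simultaneous Nash equilibrium.
Player 1's best replies: P→A; Q→C; R→B; S→C; T→C.
Player 2's best replies: A→R; B→S; C→S; D→T.
Only (C, S) has each player best-responding; Nash payoffs (12, 8).
Player 2's commitment gain: 11 − 8 = 3.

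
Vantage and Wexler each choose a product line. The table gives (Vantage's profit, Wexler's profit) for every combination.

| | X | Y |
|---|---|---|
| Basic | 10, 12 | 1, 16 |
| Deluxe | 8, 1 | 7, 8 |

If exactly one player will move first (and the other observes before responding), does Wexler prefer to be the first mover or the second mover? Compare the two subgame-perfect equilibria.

If Vantage leads: Wexler's best replies are Basic→Y, Deluxe→Y; Vantage's induced payoffs 1, 7; outcome (Deluxe, Y), payoffs (7, 8).
If Wexler leads: Vantage's best replies are X→Basic, Y→Deluxe; Wexler's induced payoffs 12, 8; outcome (Basic, X), payoffs (10, 12).
Wexler gets 12 moving first and 8 moving second, so Wexler prefers to move first.

first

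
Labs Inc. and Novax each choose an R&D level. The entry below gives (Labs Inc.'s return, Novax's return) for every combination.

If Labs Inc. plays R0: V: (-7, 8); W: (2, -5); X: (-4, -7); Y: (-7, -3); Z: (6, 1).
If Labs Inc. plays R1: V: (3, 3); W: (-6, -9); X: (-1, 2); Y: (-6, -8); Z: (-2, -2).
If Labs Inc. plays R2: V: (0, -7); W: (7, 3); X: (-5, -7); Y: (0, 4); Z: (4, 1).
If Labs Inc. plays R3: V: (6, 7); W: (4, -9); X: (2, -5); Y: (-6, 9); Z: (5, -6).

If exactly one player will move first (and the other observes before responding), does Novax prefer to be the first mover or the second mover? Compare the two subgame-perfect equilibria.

If Labs Inc. leads: Novax's best replies are R0→V, R1→V, R2→Y, R3→Y; Labs Inc.'s induced payoffs -7, 3, 0, -6; outcome (R1, V), payoffs (3, 3).
If Novax leads: Labs Inc.'s best replies are V→R3, W→R2, X→R3, Y→R2, Z→R0; Novax's induced payoffs 7, 3, -5, 4, 1; outcome (R3, V), payoffs (6, 7).
Novax gets 7 moving first and 3 moving second, so Novax prefers to move first.

first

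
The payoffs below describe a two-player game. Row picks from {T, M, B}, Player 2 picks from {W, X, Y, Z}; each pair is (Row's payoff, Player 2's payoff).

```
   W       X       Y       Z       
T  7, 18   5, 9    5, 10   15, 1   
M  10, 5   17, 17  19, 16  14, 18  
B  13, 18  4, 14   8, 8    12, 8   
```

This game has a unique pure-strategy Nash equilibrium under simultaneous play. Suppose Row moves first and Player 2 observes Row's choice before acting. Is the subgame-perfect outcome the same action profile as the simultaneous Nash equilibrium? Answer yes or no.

Backward induction with Row moving first.
- T: Player 2 compares 18, 9, 10, 1 and picks W; Row would get 7.
- M: Player 2 compares 5, 17, 16, 18 and picks Z; Row would get 14.
- B: Player 2 compares 18, 14, 8, 8 and picks W; Row would get 13.
Maximizing over 7, 14, 13, Row chooses M. Subgame-perfect outcome: (M, Z) with payoffs (14, 18).
Now find the simultaneous Nash equilibrium.
Row's best replies: W→B; X→M; Y→M; Z→T.
Player 2's best replies: T→W; M→Z; B→W.
Only (B, W) has each player best-responding; Nash payoffs (13, 18).
Sequential outcome (M, Z) differs from the Nash profile (B, W).

no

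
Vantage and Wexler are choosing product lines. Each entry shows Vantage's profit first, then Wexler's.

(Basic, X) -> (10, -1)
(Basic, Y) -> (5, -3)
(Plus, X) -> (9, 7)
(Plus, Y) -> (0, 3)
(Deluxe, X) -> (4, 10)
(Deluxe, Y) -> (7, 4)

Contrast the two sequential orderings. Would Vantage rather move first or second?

first

If Vantage leads: Wexler's best replies are Basic→X, Plus→X, Deluxe→X; Vantage's induced payoffs 10, 9, 4; outcome (Basic, X), payoffs (10, -1).
If Wexler leads: Vantage's best replies are X→Basic, Y→Deluxe; Wexler's induced payoffs -1, 4; outcome (Deluxe, Y), payoffs (7, 4).
Vantage gets 10 moving first and 7 moving second, so Vantage prefers to move first.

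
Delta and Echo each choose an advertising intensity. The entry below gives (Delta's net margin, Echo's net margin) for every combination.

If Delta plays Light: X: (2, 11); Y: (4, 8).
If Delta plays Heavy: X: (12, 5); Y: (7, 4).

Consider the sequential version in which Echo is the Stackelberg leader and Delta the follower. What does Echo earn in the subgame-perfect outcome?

5

Backward induction with Echo moving first.
- X → Delta plays Heavy (best of 2, 12); Echo gets 5.
- Y → Delta plays Heavy (best of 4, 7); Echo gets 4.
Echo's induced payoffs are 5, 4, so Echo commits to X. Subgame-perfect outcome: (Heavy, X) with payoffs (12, 5).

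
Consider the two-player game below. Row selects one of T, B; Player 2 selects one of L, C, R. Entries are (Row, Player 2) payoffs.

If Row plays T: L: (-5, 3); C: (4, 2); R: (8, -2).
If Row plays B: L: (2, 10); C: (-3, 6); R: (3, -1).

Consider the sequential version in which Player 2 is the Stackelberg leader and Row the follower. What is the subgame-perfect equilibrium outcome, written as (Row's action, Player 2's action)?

(B, L)

Row best-responds to each possible Player 2 move:
- L → Row plays B (best of -5, 2); Player 2 gets 10.
- C → Row plays T (best of 4, -3); Player 2 gets 2.
- R → Row plays T (best of 8, 3); Player 2 gets -2.
Among 10, 2, -2, the best is 10 at L. Subgame-perfect outcome: (B, L) with payoffs (2, 10).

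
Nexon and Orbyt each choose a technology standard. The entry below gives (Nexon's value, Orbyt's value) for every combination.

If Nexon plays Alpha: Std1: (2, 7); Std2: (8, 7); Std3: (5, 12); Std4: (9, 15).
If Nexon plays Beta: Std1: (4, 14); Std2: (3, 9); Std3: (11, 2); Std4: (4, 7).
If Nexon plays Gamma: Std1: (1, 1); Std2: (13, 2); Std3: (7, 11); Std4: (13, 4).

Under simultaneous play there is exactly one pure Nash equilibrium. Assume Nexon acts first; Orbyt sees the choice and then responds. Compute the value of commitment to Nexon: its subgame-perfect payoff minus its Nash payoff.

5

Solve by backward induction (Nexon leads).
- Alpha: Orbyt compares 7, 7, 12, 15 and picks Std4; Nexon would get 9.
- Beta: Orbyt compares 14, 9, 2, 7 and picks Std1; Nexon would get 4.
- Gamma: Orbyt compares 1, 2, 11, 4 and picks Std3; Nexon would get 7.
Nexon's induced payoffs are 9, 4, 7, so Nexon commits to Alpha. Subgame-perfect outcome: (Alpha, Std4) with payoffs (9, 15).
Under simultaneous play:
Nexon's best replies: Std1→Beta; Std2→Gamma; Std3→Beta; Std4→Gamma.
Orbyt's best replies: Alpha→Std4; Beta→Std1; Gamma→Std3.
The unique mutual best reply is (Beta, Std1), giving (4, 14).
Nexon's commitment gain: 9 − 4 = 5.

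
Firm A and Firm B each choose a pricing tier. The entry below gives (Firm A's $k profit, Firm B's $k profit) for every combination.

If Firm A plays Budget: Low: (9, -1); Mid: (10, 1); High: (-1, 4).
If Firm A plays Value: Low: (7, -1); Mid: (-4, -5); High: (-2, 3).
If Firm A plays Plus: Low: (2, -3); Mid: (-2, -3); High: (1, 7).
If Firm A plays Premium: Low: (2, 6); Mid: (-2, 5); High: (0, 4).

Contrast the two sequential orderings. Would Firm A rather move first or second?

first

If Firm A leads: Firm B's best replies are Budget→High, Value→High, Plus→High, Premium→Low; Firm A's induced payoffs -1, -2, 1, 2; outcome (Premium, Low), payoffs (2, 6).
If Firm B leads: Firm A's best replies are Low→Budget, Mid→Budget, High→Plus; Firm B's induced payoffs -1, 1, 7; outcome (Plus, High), payoffs (1, 7).
Firm A gets 2 moving first and 1 moving second, so Firm A prefers to move first.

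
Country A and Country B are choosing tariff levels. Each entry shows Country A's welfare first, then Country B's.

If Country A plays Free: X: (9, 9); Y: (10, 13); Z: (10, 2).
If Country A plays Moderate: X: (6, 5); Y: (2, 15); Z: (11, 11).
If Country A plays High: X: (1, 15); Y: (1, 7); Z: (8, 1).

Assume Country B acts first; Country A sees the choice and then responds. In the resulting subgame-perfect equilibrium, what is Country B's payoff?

13

Work backward from Country A's decision.
- X: BR = Free, leader payoff 9.
- Y: BR = Free, leader payoff 13.
- Z: BR = Moderate, leader payoff 11.
Country B's induced payoffs are 9, 13, 11, so Country B commits to Y. Subgame-perfect outcome: (Free, Y) with payoffs (10, 13).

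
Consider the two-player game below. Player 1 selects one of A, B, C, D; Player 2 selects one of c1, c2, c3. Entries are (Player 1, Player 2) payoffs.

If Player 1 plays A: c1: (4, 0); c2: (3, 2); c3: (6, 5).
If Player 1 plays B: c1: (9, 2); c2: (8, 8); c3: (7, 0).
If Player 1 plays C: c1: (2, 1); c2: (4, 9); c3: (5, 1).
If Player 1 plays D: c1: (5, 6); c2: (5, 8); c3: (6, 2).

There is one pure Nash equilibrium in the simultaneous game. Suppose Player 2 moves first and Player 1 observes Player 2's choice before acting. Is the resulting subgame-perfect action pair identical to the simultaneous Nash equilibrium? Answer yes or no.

Backward induction with Player 2 moving first.
- c1: BR = B, leader payoff 2.
- c2: BR = B, leader payoff 8.
- c3: BR = B, leader payoff 0.
Player 2's induced payoffs are 2, 8, 0, so Player 2 commits to c2. Subgame-perfect outcome: (B, c2) with payoffs (8, 8).
For the simultaneous game, intersect best replies.
Player 1's best replies: c1→B; c2→B; c3→B.
Player 2's best replies: A→c3; B→c2; C→c2; D→c2.
The unique mutual best reply is (B, c2), giving (8, 8).
Sequential outcome (B, c2) coincides with the Nash profile (B, c2).

yes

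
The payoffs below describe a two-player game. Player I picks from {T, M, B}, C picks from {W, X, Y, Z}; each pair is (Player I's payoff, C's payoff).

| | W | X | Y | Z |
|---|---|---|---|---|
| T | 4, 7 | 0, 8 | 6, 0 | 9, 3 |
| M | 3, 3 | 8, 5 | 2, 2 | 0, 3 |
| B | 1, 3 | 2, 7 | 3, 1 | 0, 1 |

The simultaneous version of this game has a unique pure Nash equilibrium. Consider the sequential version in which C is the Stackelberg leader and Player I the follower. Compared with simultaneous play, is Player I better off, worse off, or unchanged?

worse off

Backward induction with C moving first.
- W: Player I compares 4, 3, 1 and picks T; C would get 7.
- X: Player I compares 0, 8, 2 and picks M; C would get 5.
- Y: Player I compares 6, 2, 3 and picks T; C would get 0.
- Z: Player I compares 9, 0, 0 and picks T; C would get 3.
Maximizing over 7, 5, 0, 3, C chooses W. Subgame-perfect outcome: (T, W) with payoffs (4, 7).
Now find the simultaneous Nash equilibrium.
Player I's best replies: W→T; X→M; Y→T; Z→T.
C's best replies: T→X; M→X; B→X.
Only (M, X) has each player best-responding; Nash payoffs (8, 5).
Player I earns 4 sequentially versus 8 at the Nash outcome: worse off.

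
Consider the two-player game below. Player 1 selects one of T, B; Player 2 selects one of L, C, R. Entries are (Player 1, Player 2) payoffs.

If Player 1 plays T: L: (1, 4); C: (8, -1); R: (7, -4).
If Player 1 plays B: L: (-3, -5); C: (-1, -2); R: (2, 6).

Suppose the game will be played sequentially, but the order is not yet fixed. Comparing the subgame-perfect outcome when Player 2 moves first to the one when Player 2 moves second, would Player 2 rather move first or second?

If Player 1 leads: Player 2's best replies are T→L, B→R; Player 1's induced payoffs 1, 2; outcome (B, R), payoffs (2, 6).
If Player 2 leads: Player 1's best replies are L→T, C→T, R→T; Player 2's induced payoffs 4, -1, -4; outcome (T, L), payoffs (1, 4).
Player 2 gets 4 moving first and 6 moving second, so Player 2 prefers to move second.

second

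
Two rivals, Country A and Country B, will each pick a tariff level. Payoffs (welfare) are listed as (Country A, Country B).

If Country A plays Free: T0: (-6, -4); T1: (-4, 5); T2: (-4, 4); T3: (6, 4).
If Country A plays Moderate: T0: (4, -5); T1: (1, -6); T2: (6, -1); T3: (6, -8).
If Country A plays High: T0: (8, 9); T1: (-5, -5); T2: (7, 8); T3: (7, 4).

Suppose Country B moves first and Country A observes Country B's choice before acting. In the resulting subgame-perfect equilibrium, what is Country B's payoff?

9

Backward induction with Country B moving first.
- T0: BR = High, leader payoff 9.
- T1: BR = Moderate, leader payoff -6.
- T2: BR = High, leader payoff 8.
- T3: BR = High, leader payoff 4.
Maximizing over 9, -6, 8, 4, Country B chooses T0. Subgame-perfect outcome: (High, T0) with payoffs (8, 9).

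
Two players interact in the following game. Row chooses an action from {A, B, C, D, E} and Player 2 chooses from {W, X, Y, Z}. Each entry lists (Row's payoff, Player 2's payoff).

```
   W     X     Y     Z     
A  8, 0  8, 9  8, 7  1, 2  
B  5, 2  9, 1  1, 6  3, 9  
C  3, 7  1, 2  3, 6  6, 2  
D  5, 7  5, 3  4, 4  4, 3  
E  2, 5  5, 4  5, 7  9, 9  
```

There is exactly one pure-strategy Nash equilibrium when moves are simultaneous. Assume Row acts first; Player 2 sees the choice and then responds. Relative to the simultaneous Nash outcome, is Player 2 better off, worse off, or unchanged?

Work backward from Player 2's decision.
- A → Player 2 plays X (best of 0, 9, 7, 2); Row gets 8.
- B → Player 2 plays Z (best of 2, 1, 6, 9); Row gets 3.
- C → Player 2 plays W (best of 7, 2, 6, 2); Row gets 3.
- D → Player 2 plays W (best of 7, 3, 4, 3); Row gets 5.
- E → Player 2 plays Z (best of 5, 4, 7, 9); Row gets 9.
Maximizing over 8, 3, 3, 5, 9, Row chooses E. Subgame-perfect outcome: (E, Z) with payoffs (9, 9).
Under simultaneous play:
Row's best replies: W→A; X→B; Y→A; Z→E.
Player 2's best replies: A→X; B→Z; C→W; D→W; E→Z.
Only (E, Z) has each player best-responding; Nash payoffs (9, 9).
Player 2 earns 9 sequentially versus 9 at the Nash outcome: unchanged.

unchanged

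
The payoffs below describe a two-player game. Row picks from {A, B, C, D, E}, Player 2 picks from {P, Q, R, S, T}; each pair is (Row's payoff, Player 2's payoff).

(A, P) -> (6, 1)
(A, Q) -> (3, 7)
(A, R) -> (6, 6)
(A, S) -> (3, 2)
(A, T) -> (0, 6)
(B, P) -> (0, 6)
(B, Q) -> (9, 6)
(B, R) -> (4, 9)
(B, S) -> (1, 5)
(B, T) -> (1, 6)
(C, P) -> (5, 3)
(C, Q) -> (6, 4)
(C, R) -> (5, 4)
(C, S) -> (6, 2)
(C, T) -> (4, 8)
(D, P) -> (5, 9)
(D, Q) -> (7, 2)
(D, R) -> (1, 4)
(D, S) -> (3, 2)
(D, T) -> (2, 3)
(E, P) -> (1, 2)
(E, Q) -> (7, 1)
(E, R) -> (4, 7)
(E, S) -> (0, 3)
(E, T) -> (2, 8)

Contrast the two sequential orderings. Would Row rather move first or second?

If Row leads: Player 2's best replies are A→Q, B→R, C→T, D→P, E→T; Row's induced payoffs 3, 4, 4, 5, 2; outcome (D, P), payoffs (5, 9).
If Player 2 leads: Row's best replies are P→A, Q→B, R→A, S→C, T→C; Player 2's induced payoffs 1, 6, 6, 2, 8; outcome (C, T), payoffs (4, 8).
Row gets 5 moving first and 4 moving second, so Row prefers to move first.

first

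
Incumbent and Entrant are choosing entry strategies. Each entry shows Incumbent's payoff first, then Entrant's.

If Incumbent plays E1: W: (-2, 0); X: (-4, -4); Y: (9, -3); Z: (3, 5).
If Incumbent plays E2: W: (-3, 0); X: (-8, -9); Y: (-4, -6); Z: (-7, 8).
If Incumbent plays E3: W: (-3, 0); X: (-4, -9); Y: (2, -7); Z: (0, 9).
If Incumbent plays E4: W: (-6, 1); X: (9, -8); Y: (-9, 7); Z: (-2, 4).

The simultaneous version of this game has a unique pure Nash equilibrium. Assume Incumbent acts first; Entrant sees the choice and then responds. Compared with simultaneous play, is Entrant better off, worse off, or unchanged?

unchanged

Solve by backward induction (Incumbent leads).
- E1: BR = Z, leader payoff 3.
- E2: BR = Z, leader payoff -7.
- E3: BR = Z, leader payoff 0.
- E4: BR = Y, leader payoff -9.
Incumbent's induced payoffs are 3, -7, 0, -9, so Incumbent commits to E1. Subgame-perfect outcome: (E1, Z) with payoffs (3, 5).
For the simultaneous game, intersect best replies.
Incumbent's best replies: W→E1; X→E4; Y→E1; Z→E1.
Entrant's best replies: E1→Z; E2→Z; E3→Z; E4→Y.
Only (E1, Z) has each player best-responding; Nash payoffs (3, 5).
Entrant earns 5 sequentially versus 5 at the Nash outcome: unchanged.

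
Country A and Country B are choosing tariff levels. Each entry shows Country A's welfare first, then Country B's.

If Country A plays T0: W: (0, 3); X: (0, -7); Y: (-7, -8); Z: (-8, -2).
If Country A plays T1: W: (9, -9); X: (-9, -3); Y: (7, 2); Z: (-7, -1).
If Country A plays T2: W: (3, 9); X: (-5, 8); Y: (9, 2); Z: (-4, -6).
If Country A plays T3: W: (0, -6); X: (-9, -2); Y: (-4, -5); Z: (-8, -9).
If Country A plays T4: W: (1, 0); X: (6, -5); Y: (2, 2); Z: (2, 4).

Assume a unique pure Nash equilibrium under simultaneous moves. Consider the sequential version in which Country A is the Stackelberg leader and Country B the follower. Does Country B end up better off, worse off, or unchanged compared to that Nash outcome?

worse off

Work backward from Country B's decision.
- T0: Country B compares 3, -7, -8, -2 and picks W; Country A would get 0.
- T1: Country B compares -9, -3, 2, -1 and picks Y; Country A would get 7.
- T2: Country B compares 9, 8, 2, -6 and picks W; Country A would get 3.
- T3: Country B compares -6, -2, -5, -9 and picks X; Country A would get -9.
- T4: Country B compares 0, -5, 2, 4 and picks Z; Country A would get 2.
Country A's induced payoffs are 0, 7, 3, -9, 2, so Country A commits to T1. Subgame-perfect outcome: (T1, Y) with payoffs (7, 2).
Now find the simultaneous Nash equilibrium.
Country A's best replies: W→T1; X→T4; Y→T2; Z→T4.
Country B's best replies: T0→W; T1→Y; T2→W; T3→X; T4→Z.
The unique mutual best reply is (T4, Z), giving (2, 4).
Country B earns 2 sequentially versus 4 at the Nash outcome: worse off.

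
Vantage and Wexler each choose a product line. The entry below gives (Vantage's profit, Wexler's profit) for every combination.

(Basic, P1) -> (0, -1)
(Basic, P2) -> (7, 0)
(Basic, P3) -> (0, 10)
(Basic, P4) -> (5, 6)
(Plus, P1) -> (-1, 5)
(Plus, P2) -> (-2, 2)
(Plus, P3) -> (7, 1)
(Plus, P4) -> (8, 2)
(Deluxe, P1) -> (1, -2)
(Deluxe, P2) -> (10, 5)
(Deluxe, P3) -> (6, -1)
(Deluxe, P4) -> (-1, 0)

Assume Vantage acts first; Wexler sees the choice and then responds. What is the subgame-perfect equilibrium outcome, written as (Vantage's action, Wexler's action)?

Wexler best-responds to each possible Vantage move:
- Basic → Wexler plays P3 (best of -1, 0, 10, 6); Vantage gets 0.
- Plus → Wexler plays P1 (best of 5, 2, 1, 2); Vantage gets -1.
- Deluxe → Wexler plays P2 (best of -2, 5, -1, 0); Vantage gets 10.
Maximizing over 0, -1, 10, Vantage chooses Deluxe. Subgame-perfect outcome: (Deluxe, P2) with payoffs (10, 5).

(Deluxe, P2)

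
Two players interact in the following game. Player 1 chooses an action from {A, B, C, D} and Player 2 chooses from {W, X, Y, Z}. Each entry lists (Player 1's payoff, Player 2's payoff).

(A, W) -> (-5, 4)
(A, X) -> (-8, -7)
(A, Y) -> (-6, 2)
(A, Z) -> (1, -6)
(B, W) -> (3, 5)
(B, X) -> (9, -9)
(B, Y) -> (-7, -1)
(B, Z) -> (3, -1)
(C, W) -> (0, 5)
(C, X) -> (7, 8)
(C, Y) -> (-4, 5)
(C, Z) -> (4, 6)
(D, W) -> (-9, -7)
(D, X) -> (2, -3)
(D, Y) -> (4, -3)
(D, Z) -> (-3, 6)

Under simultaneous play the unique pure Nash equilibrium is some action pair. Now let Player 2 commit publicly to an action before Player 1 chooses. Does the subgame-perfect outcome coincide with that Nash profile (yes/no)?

no

Work backward from Player 1's decision.
- W: Player 1 compares -5, 3, 0, -9 and picks B; Player 2 would get 5.
- X: Player 1 compares -8, 9, 7, 2 and picks B; Player 2 would get -9.
- Y: Player 1 compares -6, -7, -4, 4 and picks D; Player 2 would get -3.
- Z: Player 1 compares 1, 3, 4, -3 and picks C; Player 2 would get 6.
Maximizing over 5, -9, -3, 6, Player 2 chooses Z. Subgame-perfect outcome: (C, Z) with payoffs (4, 6).
Under simultaneous play:
Player 1's best replies: W→B; X→B; Y→D; Z→C.
Player 2's best replies: A→W; B→W; C→X; D→Z.
Only (B, W) has each player best-responding; Nash payoffs (3, 5).
Sequential outcome (C, Z) differs from the Nash profile (B, W).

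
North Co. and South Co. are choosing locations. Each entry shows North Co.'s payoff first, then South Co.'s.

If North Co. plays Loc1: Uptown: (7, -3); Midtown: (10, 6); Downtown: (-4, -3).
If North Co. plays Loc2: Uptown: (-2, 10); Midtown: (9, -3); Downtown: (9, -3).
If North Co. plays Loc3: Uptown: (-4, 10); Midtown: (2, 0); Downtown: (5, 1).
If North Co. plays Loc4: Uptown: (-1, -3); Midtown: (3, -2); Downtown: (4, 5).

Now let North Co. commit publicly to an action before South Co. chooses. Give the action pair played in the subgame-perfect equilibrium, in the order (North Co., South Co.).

(Loc1, Midtown)

Work backward from South Co.'s decision.
- Loc1: BR = Midtown, leader payoff 10.
- Loc2: BR = Uptown, leader payoff -2.
- Loc3: BR = Uptown, leader payoff -4.
- Loc4: BR = Downtown, leader payoff 4.
North Co.'s induced payoffs are 10, -2, -4, 4, so North Co. commits to Loc1. Subgame-perfect outcome: (Loc1, Midtown) with payoffs (10, 6).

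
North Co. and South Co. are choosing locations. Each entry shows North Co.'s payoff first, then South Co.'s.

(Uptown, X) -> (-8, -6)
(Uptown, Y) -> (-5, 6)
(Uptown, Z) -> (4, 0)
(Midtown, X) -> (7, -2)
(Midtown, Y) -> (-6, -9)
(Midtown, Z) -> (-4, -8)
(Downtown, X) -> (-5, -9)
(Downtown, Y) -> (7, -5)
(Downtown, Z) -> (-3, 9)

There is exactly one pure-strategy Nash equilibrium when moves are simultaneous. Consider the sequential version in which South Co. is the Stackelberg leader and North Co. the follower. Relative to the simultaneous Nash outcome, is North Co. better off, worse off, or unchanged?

worse off

Work backward from North Co.'s decision.
- X: North Co. compares -8, 7, -5 and picks Midtown; South Co. would get -2.
- Y: North Co. compares -5, -6, 7 and picks Downtown; South Co. would get -5.
- Z: North Co. compares 4, -4, -3 and picks Uptown; South Co. would get 0.
Maximizing over -2, -5, 0, South Co. chooses Z. Subgame-perfect outcome: (Uptown, Z) with payoffs (4, 0).
Under simultaneous play:
North Co.'s best replies: X→Midtown; Y→Downtown; Z→Uptown.
South Co.'s best replies: Uptown→Y; Midtown→X; Downtown→Z.
The unique mutual best reply is (Midtown, X), giving (7, -2).
North Co. earns 4 sequentially versus 7 at the Nash outcome: worse off.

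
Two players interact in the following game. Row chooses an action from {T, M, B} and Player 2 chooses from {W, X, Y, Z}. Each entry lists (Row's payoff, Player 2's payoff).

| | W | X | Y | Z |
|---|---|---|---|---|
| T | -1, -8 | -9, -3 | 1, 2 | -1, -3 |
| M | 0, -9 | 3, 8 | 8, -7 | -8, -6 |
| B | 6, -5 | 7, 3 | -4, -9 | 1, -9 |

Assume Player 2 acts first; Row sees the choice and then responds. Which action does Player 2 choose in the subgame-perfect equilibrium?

Work backward from Row's decision.
- W → Row plays B (best of -1, 0, 6); Player 2 gets -5.
- X → Row plays B (best of -9, 3, 7); Player 2 gets 3.
- Y → Row plays M (best of 1, 8, -4); Player 2 gets -7.
- Z → Row plays B (best of -1, -8, 1); Player 2 gets -9.
Player 2's induced payoffs are -5, 3, -7, -9, so Player 2 commits to X. Subgame-perfect outcome: (B, X) with payoffs (7, 3).

X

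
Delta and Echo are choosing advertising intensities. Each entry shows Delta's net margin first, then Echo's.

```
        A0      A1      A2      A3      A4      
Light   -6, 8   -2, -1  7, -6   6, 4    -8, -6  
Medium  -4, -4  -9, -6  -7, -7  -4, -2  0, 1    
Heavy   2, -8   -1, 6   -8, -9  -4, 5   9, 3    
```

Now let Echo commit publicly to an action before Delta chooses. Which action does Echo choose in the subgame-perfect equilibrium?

A1

Backward induction with Echo moving first.
- A0 → Delta plays Heavy (best of -6, -4, 2); Echo gets -8.
- A1 → Delta plays Heavy (best of -2, -9, -1); Echo gets 6.
- A2 → Delta plays Light (best of 7, -7, -8); Echo gets -6.
- A3 → Delta plays Light (best of 6, -4, -4); Echo gets 4.
- A4 → Delta plays Heavy (best of -8, 0, 9); Echo gets 3.
Echo's induced payoffs are -8, 6, -6, 4, 3, so Echo commits to A1. Subgame-perfect outcome: (Heavy, A1) with payoffs (-1, 6).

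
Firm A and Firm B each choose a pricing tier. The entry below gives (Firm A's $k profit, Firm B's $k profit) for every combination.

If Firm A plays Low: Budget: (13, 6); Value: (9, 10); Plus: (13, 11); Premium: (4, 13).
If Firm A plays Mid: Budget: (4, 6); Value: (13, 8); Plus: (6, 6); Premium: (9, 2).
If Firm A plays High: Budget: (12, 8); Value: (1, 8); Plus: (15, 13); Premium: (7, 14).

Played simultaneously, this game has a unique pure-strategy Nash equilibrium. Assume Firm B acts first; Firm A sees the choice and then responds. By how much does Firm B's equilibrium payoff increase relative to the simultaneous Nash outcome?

Firm A best-responds to each possible Firm B move:
- Budget: Firm A compares 13, 4, 12 and picks Low; Firm B would get 6.
- Value: Firm A compares 9, 13, 1 and picks Mid; Firm B would get 8.
- Plus: Firm A compares 13, 6, 15 and picks High; Firm B would get 13.
- Premium: Firm A compares 4, 9, 7 and picks Mid; Firm B would get 2.
Firm B's induced payoffs are 6, 8, 13, 2, so Firm B commits to Plus. Subgame-perfect outcome: (High, Plus) with payoffs (15, 13).
Under simultaneous play:
Firm A's best replies: Budget→Low; Value→Mid; Plus→High; Premium→Mid.
Firm B's best replies: Low→Premium; Mid→Value; High→Premium.
Only (Mid, Value) has each player best-responding; Nash payoffs (13, 8).
Firm B's commitment gain: 13 − 8 = 5.

5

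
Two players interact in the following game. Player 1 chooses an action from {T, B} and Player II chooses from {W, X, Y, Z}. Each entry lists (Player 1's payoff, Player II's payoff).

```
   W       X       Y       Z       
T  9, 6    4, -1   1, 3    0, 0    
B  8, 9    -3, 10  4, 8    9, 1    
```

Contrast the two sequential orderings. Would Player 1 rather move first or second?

If Player 1 leads: Player II's best replies are T→W, B→X; Player 1's induced payoffs 9, -3; outcome (T, W), payoffs (9, 6).
If Player II leads: Player 1's best replies are W→T, X→T, Y→B, Z→B; Player II's induced payoffs 6, -1, 8, 1; outcome (B, Y), payoffs (4, 8).
Player 1 gets 9 moving first and 4 moving second, so Player 1 prefers to move first.

first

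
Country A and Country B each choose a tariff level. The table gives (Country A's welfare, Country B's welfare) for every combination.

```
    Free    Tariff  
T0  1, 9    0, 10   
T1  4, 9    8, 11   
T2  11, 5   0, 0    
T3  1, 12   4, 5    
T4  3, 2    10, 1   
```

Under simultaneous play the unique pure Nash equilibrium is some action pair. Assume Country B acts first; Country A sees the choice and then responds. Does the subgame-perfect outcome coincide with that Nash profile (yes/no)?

yes

Backward induction with Country B moving first.
- Free → Country A plays T2 (best of 1, 4, 11, 1, 3); Country B gets 5.
- Tariff → Country A plays T4 (best of 0, 8, 0, 4, 10); Country B gets 1.
Country B's induced payoffs are 5, 1, so Country B commits to Free. Subgame-perfect outcome: (T2, Free) with payoffs (11, 5).
Now find the simultaneous Nash equilibrium.
Country A's best replies: Free→T2; Tariff→T4.
Country B's best replies: T0→Tariff; T1→Tariff; T2→Free; T3→Free; T4→Free.
Only (T2, Free) has each player best-responding; Nash payoffs (11, 5).
Sequential outcome (T2, Free) coincides with the Nash profile (T2, Free).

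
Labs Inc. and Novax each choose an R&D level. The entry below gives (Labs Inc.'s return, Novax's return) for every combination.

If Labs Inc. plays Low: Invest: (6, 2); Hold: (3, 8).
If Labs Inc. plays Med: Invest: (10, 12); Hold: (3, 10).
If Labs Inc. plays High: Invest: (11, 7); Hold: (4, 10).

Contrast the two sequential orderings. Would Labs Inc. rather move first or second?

If Labs Inc. leads: Novax's best replies are Low→Hold, Med→Invest, High→Hold; Labs Inc.'s induced payoffs 3, 10, 4; outcome (Med, Invest), payoffs (10, 12).
If Novax leads: Labs Inc.'s best replies are Invest→High, Hold→High; Novax's induced payoffs 7, 10; outcome (High, Hold), payoffs (4, 10).
Labs Inc. gets 10 moving first and 4 moving second, so Labs Inc. prefers to move first.

first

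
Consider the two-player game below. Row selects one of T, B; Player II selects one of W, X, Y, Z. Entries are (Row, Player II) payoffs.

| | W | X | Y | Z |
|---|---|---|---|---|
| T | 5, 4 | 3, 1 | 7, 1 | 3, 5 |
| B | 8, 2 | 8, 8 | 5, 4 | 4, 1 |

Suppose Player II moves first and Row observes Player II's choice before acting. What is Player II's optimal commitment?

Work backward from Row's decision.
- W: Row compares 5, 8 and picks B; Player II would get 2.
- X: Row compares 3, 8 and picks B; Player II would get 8.
- Y: Row compares 7, 5 and picks T; Player II would get 1.
- Z: Row compares 3, 4 and picks B; Player II would get 1.
Among 2, 8, 1, 1, the best is 8 at X. Subgame-perfect outcome: (B, X) with payoffs (8, 8).

X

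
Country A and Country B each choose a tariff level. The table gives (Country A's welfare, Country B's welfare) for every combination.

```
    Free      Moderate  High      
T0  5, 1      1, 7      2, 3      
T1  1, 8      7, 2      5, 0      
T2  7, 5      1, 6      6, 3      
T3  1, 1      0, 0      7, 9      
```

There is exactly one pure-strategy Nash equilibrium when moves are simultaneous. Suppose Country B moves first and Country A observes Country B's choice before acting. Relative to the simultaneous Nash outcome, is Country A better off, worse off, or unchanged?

Backward induction with Country B moving first.
- Free: BR = T2, leader payoff 5.
- Moderate: BR = T1, leader payoff 2.
- High: BR = T3, leader payoff 9.
Among 5, 2, 9, the best is 9 at High. Subgame-perfect outcome: (T3, High) with payoffs (7, 9).
Now find the simultaneous Nash equilibrium.
Country A's best replies: Free→T2; Moderate→T1; High→T3.
Country B's best replies: T0→Moderate; T1→Free; T2→Moderate; T3→High.
The unique mutual best reply is (T3, High), giving (7, 9).
Country A earns 7 sequentially versus 7 at the Nash outcome: unchanged.

unchanged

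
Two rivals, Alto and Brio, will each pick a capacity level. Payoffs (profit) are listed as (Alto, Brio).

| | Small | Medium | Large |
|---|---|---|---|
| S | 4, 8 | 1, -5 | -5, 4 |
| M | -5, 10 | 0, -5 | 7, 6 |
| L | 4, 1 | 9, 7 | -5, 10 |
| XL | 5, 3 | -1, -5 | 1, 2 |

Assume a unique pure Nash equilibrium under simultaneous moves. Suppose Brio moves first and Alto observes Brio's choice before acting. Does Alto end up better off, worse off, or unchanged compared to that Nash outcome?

Work backward from Alto's decision.
- Small → Alto plays XL (best of 4, -5, 4, 5); Brio gets 3.
- Medium → Alto plays L (best of 1, 0, 9, -1); Brio gets 7.
- Large → Alto plays M (best of -5, 7, -5, 1); Brio gets 6.
Among 3, 7, 6, the best is 7 at Medium. Subgame-perfect outcome: (L, Medium) with payoffs (9, 7).
Under simultaneous play:
Alto's best replies: Small→XL; Medium→L; Large→M.
Brio's best replies: S→Small; M→Small; L→Large; XL→Small.
Only (XL, Small) has each player best-responding; Nash payoffs (5, 3).
Alto earns 9 sequentially versus 5 at the Nash outcome: better off.

better off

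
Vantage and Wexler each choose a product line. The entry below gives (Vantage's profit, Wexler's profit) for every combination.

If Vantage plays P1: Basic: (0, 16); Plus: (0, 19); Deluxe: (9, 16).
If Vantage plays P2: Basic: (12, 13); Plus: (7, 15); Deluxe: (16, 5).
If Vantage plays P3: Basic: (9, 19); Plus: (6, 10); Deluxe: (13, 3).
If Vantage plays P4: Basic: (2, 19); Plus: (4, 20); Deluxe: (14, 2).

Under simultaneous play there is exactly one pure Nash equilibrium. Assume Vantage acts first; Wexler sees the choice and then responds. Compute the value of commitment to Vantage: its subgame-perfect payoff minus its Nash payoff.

Backward induction with Vantage moving first.
- P1: Wexler compares 16, 19, 16 and picks Plus; Vantage would get 0.
- P2: Wexler compares 13, 15, 5 and picks Plus; Vantage would get 7.
- P3: Wexler compares 19, 10, 3 and picks Basic; Vantage would get 9.
- P4: Wexler compares 19, 20, 2 and picks Plus; Vantage would get 4.
Maximizing over 0, 7, 9, 4, Vantage chooses P3. Subgame-perfect outcome: (P3, Basic) with payoffs (9, 19).
Now find the simultaneous Nash equilibrium.
Vantage's best replies: Basic→P2; Plus→P2; Deluxe→P2.
Wexler's best replies: P1→Plus; P2→Plus; P3→Basic; P4→Plus.
Only (P2, Plus) has each player best-responding; Nash payoffs (7, 15).
Vantage's commitment gain: 9 − 7 = 2.

2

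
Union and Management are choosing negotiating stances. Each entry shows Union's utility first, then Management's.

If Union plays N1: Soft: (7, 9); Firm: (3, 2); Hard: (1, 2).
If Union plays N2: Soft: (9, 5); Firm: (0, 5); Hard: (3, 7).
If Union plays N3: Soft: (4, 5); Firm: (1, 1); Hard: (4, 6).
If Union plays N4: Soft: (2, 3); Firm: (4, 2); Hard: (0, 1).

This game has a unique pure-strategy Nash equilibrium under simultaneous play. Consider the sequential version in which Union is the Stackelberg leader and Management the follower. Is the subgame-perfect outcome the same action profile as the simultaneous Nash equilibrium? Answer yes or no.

no

Backward induction with Union moving first.
- N1 → Management plays Soft (best of 9, 2, 2); Union gets 7.
- N2 → Management plays Hard (best of 5, 5, 7); Union gets 3.
- N3 → Management plays Hard (best of 5, 1, 6); Union gets 4.
- N4 → Management plays Soft (best of 3, 2, 1); Union gets 2.
Among 7, 3, 4, 2, the best is 7 at N1. Subgame-perfect outcome: (N1, Soft) with payoffs (7, 9).
Now find the simultaneous Nash equilibrium.
Union's best replies: Soft→N2; Firm→N4; Hard→N3.
Management's best replies: N1→Soft; N2→Hard; N3→Hard; N4→Soft.
Only (N3, Hard) has each player best-responding; Nash payoffs (4, 6).
Sequential outcome (N1, Soft) differs from the Nash profile (N3, Hard).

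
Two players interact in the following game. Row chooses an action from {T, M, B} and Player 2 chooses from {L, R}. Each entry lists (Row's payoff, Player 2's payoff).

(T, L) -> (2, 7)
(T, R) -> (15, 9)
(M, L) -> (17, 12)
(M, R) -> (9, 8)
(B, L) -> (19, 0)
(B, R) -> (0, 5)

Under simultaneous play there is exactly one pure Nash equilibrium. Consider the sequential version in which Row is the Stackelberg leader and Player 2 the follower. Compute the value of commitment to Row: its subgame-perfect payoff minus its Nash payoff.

2

Backward induction with Row moving first.
- T: BR = R, leader payoff 15.
- M: BR = L, leader payoff 17.
- B: BR = R, leader payoff 0.
Row's induced payoffs are 15, 17, 0, so Row commits to M. Subgame-perfect outcome: (M, L) with payoffs (17, 12).
Under simultaneous play:
Row's best replies: L→B; R→T.
Player 2's best replies: T→R; M→L; B→R.
Only (T, R) has each player best-responding; Nash payoffs (15, 9).
Row's commitment gain: 17 − 15 = 2.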